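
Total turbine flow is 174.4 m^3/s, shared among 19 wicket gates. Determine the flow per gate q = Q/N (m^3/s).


q = 174.4 / 19 = 9.1789 m^3/s


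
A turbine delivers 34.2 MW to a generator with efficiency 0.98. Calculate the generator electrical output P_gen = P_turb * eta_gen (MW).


P_gen = 34.2 * 0.98 = 33.5160 MW


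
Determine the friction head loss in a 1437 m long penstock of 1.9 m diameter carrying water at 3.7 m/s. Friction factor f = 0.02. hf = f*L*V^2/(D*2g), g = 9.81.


hf = 0.02 * 1437 * 3.7^2 / (1.9 * 2 * 9.81) = 10.5545 m


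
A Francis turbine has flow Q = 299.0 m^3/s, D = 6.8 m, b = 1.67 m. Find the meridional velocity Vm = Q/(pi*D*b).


Vm = 299.0 / (pi * 6.8 * 1.67) = 8.3810 m/s


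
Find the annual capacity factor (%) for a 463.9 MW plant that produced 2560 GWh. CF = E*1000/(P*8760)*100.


CF = 2560 * 1000 / (463.9 * 8760) * 100 = 62.9958 %


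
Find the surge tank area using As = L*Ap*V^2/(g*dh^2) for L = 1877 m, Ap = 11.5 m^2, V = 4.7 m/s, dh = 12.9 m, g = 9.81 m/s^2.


As = 1877 * 11.5 * 4.7^2 / (9.81 * 12.9^2) = 292.0851 m^2


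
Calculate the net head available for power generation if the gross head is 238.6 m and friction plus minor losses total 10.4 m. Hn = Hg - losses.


Hn = 238.6 - 10.4 = 228.2000 m


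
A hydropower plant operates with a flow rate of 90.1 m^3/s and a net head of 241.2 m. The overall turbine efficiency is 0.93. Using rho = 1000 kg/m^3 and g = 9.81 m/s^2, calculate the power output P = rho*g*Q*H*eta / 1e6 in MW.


P = 1000 * 9.81 * 90.1 * 241.2 * 0.93 / 1e6 = 198.2687 MW


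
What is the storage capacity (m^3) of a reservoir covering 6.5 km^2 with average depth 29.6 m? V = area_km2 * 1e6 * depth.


V = 6.5 * 1e6 * 29.6 = 1.9240e+08 m^3


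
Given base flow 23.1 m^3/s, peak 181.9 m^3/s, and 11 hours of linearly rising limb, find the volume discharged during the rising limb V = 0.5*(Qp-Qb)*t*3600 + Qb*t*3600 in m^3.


V = 0.5*(181.9 - 23.1)*11*3600 + 23.1*11*3600 = 4.0590e+06 m^3


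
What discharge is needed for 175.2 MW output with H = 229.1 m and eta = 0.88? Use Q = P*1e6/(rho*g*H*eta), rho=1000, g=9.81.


Q = 175.2 * 1e6 / (1000 * 9.81 * 229.1 * 0.88) = 88.5844 m^3/s


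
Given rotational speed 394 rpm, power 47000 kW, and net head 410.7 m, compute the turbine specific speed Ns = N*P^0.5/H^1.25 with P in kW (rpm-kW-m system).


Ns = 394 * 47000^0.5 / 410.7^1.25 = 46.1997


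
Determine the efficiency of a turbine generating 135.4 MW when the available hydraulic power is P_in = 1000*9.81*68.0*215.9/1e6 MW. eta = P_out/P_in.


P_in = 1000 * 9.81 * 68.0 * 215.9 / 1e6 = 144.0226 MW
eta = 135.4 / 144.0226 = 0.9401


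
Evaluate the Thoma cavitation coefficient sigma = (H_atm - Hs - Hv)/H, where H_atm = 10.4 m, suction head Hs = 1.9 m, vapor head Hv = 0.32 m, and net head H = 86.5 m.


sigma = (10.4 - 1.9 - 0.32) / 86.5 = 0.0946


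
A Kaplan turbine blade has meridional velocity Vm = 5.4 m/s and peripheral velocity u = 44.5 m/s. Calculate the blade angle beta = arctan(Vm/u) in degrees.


beta = arctan(5.4 / 44.5) = 6.9189 degrees


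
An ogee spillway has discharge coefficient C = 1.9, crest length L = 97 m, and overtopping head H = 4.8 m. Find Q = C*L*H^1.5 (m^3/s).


Q = 1.9 * 97 * 4.8^1.5 = 1938.1491 m^3/s


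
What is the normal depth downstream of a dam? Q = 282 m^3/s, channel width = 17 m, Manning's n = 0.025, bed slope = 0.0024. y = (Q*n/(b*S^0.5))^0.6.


y = (282 * 0.025 / (17 * 0.0024^0.5))^0.6 = 3.6023 m


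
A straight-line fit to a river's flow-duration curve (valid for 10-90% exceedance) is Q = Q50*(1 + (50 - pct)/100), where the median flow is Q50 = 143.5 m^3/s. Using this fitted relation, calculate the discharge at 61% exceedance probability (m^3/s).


Q = 143.5 * (1 + (50 - 61)/100) = 127.7150 m^3/s


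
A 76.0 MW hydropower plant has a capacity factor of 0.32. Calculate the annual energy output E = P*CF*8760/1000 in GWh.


E = 76.0 * 0.32 * 8760 / 1000 = 213.0432 GWh


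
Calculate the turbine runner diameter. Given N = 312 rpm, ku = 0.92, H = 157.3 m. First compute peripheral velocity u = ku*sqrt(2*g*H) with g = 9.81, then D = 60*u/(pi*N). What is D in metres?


u = 0.92 * sqrt(2*9.81*157.3) = 51.1095 m/s
D = 60 * 51.1095 / (pi * 312) = 3.1286 m


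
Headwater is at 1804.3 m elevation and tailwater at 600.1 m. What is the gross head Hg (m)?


Hg = 1804.3 - 600.1 = 1204.2000 m


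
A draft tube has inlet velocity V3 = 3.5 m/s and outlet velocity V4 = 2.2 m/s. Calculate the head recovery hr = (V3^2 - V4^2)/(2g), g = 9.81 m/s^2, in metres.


hr = (3.5^2 - 2.2^2) / (2*9.81) = 0.3777 m


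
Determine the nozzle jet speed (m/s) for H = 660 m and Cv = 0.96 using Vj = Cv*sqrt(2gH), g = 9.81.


Vj = 0.96 * sqrt(2*9.81*660) = 109.2428 m/s


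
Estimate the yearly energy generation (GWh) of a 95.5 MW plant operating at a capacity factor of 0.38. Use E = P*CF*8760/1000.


E = 95.5 * 0.38 * 8760 / 1000 = 317.9004 GWh


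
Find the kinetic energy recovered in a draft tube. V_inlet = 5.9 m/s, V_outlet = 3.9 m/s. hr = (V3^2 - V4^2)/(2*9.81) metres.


hr = (5.9^2 - 3.9^2) / (2*9.81) = 0.9990 m


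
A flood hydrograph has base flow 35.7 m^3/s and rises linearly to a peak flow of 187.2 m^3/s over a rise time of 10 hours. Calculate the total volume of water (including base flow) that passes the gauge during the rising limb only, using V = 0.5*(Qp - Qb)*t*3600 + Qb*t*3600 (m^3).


V = 0.5*(187.2 - 35.7)*10*3600 + 35.7*10*3600 = 4.0122e+06 m^3


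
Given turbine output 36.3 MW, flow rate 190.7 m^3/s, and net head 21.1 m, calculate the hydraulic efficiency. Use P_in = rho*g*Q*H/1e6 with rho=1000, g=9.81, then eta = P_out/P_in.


P_in = 1000 * 9.81 * 190.7 * 21.1 / 1e6 = 39.4732 MW
eta = 36.3 / 39.4732 = 0.9196


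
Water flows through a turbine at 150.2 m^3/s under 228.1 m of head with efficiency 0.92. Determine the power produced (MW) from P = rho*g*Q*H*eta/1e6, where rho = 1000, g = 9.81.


P = 1000 * 9.81 * 150.2 * 228.1 * 0.92 / 1e6 = 309.2089 MW


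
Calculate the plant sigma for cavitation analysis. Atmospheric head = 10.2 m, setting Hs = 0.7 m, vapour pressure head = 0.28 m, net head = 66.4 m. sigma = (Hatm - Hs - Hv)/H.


sigma = (10.2 - 0.7 - 0.28) / 66.4 = 0.1389


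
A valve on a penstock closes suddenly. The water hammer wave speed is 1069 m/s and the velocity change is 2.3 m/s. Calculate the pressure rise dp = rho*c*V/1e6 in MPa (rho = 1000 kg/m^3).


dp = 1000 * 1069 * 2.3 / 1e6 = 2.4587 MPa


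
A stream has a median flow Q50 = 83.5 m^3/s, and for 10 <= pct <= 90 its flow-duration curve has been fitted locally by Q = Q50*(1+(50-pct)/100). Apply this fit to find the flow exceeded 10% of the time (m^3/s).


Q = 83.5 * (1 + (50 - 10)/100) = 116.9000 m^3/s


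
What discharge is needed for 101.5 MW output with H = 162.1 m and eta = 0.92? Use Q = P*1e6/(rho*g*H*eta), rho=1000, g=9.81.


Q = 101.5 * 1e6 / (1000 * 9.81 * 162.1 * 0.92) = 69.3787 m^3/s


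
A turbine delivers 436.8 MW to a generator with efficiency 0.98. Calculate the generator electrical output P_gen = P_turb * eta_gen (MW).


P_gen = 436.8 * 0.98 = 428.0640 MW


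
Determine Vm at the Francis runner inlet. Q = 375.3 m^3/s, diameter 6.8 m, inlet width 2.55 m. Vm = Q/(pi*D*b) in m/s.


Vm = 375.3 / (pi * 6.8 * 2.55) = 6.8894 m/s


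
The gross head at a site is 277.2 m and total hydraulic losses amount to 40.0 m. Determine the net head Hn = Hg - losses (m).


Hn = 277.2 - 40.0 = 237.2000 m


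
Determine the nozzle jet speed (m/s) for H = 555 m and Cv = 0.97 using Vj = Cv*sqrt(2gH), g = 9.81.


Vj = 0.97 * sqrt(2*9.81*555) = 101.2203 m/s


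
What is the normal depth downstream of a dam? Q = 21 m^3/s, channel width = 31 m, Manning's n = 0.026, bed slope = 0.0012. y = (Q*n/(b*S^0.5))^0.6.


y = (21 * 0.026 / (31 * 0.0012^0.5))^0.6 = 0.6664 m


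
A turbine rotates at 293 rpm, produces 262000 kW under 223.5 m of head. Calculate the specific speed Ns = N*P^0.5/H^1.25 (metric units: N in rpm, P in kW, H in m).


Ns = 293 * 262000^0.5 / 223.5^1.25 = 173.5487


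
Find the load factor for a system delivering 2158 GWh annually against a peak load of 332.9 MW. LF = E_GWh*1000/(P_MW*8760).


LF = 2158 * 1000 / (332.9 * 8760) = 0.7400


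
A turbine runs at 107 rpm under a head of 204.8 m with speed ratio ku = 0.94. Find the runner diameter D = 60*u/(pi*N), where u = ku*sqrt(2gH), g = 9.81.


u = 0.94 * sqrt(2*9.81*204.8) = 59.5857 m/s
D = 60 * 59.5857 / (pi * 107) = 10.6355 m


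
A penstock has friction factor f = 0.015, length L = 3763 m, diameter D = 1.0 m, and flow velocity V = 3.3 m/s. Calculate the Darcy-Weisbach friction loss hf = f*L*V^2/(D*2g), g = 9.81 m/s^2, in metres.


hf = 0.015 * 3763 * 3.3^2 / (1.0 * 2 * 9.81) = 31.3296 m


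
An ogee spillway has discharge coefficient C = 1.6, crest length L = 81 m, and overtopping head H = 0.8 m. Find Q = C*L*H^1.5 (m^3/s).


Q = 1.6 * 81 * 0.8^1.5 = 92.7342 m^3/s


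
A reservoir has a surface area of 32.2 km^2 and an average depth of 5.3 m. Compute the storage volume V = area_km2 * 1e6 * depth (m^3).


V = 32.2 * 1e6 * 5.3 = 1.7066e+08 m^3


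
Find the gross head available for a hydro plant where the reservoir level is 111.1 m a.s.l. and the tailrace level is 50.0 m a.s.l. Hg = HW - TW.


Hg = 111.1 - 50.0 = 61.1000 m


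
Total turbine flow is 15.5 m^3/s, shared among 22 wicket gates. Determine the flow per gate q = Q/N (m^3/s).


q = 15.5 / 22 = 0.7045 m^3/s


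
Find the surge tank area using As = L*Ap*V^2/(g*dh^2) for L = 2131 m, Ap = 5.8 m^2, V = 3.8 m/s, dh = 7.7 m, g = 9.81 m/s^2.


As = 2131 * 5.8 * 3.8^2 / (9.81 * 7.7^2) = 306.8514 m^2


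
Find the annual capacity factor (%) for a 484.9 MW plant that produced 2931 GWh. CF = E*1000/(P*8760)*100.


CF = 2931 * 1000 / (484.9 * 8760) * 100 = 69.0017 %


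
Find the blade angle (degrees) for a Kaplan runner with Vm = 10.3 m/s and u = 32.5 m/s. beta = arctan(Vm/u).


beta = arctan(10.3 / 32.5) = 17.5846 degrees


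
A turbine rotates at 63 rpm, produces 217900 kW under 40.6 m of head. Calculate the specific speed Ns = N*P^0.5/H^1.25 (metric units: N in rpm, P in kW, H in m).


Ns = 63 * 217900^0.5 / 40.6^1.25 = 286.9536


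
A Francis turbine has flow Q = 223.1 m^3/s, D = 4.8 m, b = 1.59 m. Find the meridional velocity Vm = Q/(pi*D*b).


Vm = 223.1 / (pi * 4.8 * 1.59) = 9.3049 m/s


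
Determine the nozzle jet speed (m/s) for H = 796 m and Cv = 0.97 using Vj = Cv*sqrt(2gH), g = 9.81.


Vj = 0.97 * sqrt(2*9.81*796) = 121.2210 m/s


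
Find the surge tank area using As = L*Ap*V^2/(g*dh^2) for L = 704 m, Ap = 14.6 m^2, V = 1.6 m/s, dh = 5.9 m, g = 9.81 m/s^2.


As = 704 * 14.6 * 1.6^2 / (9.81 * 5.9^2) = 77.0535 m^2


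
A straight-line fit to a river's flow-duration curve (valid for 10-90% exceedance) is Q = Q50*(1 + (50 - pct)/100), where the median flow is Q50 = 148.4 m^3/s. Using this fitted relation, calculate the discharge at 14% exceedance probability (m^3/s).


Q = 148.4 * (1 + (50 - 14)/100) = 201.8240 m^3/s


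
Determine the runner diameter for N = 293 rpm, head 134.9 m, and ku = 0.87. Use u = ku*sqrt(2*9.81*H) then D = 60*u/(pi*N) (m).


u = 0.87 * sqrt(2*9.81*134.9) = 44.7584 m/s
D = 60 * 44.7584 / (pi * 293) = 2.9175 m


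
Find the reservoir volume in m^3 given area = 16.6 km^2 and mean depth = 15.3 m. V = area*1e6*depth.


V = 16.6 * 1e6 * 15.3 = 2.5398e+08 m^3


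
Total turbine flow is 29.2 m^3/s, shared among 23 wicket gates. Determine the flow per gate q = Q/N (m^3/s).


q = 29.2 / 23 = 1.2696 m^3/s


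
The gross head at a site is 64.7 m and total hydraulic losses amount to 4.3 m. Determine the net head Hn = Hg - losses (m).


Hn = 64.7 - 4.3 = 60.4000 m


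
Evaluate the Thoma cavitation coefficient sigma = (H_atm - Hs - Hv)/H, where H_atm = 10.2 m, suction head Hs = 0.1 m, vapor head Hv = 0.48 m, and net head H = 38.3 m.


sigma = (10.2 - 0.1 - 0.48) / 38.3 = 0.2512


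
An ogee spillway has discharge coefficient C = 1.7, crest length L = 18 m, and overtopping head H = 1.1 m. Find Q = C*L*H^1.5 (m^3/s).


Q = 1.7 * 18 * 1.1^1.5 = 35.3029 m^3/s


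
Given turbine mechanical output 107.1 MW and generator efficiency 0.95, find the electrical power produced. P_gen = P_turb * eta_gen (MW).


P_gen = 107.1 * 0.95 = 101.7450 MW


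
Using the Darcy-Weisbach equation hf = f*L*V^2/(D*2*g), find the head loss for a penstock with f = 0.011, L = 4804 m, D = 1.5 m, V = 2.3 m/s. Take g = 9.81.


hf = 0.011 * 4804 * 2.3^2 / (1.5 * 2 * 9.81) = 9.4986 m


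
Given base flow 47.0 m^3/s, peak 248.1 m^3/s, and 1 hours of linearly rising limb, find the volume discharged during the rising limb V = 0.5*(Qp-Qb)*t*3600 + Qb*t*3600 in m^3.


V = 0.5*(248.1 - 47.0)*1*3600 + 47.0*1*3600 = 531180.0000 m^3


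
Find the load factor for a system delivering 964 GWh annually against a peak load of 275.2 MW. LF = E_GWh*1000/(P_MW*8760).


LF = 964 * 1000 / (275.2 * 8760) = 0.3999


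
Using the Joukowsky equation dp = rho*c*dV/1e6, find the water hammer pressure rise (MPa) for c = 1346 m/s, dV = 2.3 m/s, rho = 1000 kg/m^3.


dp = 1000 * 1346 * 2.3 / 1e6 = 3.0958 MPa


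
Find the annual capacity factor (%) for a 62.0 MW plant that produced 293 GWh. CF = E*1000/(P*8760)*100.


CF = 293 * 1000 / (62.0 * 8760) * 100 = 53.9476 %


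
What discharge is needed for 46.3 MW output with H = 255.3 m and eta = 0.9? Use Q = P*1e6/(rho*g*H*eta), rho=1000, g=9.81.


Q = 46.3 * 1e6 / (1000 * 9.81 * 255.3 * 0.9) = 20.5409 m^3/s


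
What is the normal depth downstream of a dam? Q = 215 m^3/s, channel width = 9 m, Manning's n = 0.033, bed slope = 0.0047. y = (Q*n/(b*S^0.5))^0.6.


y = (215 * 0.033 / (9 * 0.0047^0.5))^0.6 = 4.3291 m


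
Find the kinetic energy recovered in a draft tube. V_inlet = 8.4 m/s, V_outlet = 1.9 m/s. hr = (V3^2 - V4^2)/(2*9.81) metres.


hr = (8.4^2 - 1.9^2) / (2*9.81) = 3.4123 m


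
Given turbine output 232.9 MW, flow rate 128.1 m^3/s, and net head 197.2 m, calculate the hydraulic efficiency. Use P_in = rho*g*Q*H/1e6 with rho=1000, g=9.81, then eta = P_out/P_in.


P_in = 1000 * 9.81 * 128.1 * 197.2 / 1e6 = 247.8135 MW
eta = 232.9 / 247.8135 = 0.9398


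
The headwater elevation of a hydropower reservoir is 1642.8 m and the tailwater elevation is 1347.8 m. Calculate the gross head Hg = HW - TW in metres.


Hg = 1642.8 - 1347.8 = 295.0000 m


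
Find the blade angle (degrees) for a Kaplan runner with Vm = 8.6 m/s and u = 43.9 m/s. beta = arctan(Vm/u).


beta = arctan(8.6 / 43.9) = 11.0839 degrees


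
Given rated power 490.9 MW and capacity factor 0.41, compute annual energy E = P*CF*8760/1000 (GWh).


E = 490.9 * 0.41 * 8760 / 1000 = 1763.1164 GWh


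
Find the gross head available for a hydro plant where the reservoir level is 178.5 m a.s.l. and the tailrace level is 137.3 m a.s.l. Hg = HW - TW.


Hg = 178.5 - 137.3 = 41.2000 m


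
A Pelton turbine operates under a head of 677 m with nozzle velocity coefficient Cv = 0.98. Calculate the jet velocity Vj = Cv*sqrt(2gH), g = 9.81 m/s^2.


Vj = 0.98 * sqrt(2*9.81*677) = 112.9458 m/s


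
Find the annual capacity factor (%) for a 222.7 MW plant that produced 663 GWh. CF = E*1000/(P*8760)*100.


CF = 663 * 1000 / (222.7 * 8760) * 100 = 33.9852 %


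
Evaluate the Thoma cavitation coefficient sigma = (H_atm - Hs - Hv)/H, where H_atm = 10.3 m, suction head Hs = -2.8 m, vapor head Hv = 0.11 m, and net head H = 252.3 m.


sigma = (10.3 - (-2.8) - 0.11) / 252.3 = 0.0515


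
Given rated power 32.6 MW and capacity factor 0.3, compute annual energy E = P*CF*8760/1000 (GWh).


E = 32.6 * 0.3 * 8760 / 1000 = 85.6728 GWh


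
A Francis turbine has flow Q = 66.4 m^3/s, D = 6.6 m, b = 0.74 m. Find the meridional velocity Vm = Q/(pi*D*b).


Vm = 66.4 / (pi * 6.6 * 0.74) = 4.3276 m/s


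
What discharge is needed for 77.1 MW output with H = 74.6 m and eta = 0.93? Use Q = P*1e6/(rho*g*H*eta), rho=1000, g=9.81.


Q = 77.1 * 1e6 / (1000 * 9.81 * 74.6 * 0.93) = 113.2827 m^3/s


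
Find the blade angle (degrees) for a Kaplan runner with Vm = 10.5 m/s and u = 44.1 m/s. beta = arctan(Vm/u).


beta = arctan(10.5 / 44.1) = 13.3925 degrees


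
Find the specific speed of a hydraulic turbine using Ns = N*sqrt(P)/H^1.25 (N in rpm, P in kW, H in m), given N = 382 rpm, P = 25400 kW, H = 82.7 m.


Ns = 382 * 25400^0.5 / 82.7^1.25 = 244.1172


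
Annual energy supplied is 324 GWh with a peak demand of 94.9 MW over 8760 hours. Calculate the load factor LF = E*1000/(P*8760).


LF = 324 * 1000 / (94.9 * 8760) = 0.3897


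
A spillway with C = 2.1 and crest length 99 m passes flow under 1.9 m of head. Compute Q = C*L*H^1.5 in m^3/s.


Q = 2.1 * 99 * 1.9^1.5 = 544.4837 m^3/s


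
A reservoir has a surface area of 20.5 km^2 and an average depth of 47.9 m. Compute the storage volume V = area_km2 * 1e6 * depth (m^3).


V = 20.5 * 1e6 * 47.9 = 9.8195e+08 m^3


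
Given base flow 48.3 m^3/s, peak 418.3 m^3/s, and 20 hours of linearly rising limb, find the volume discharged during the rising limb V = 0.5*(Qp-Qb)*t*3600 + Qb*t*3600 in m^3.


V = 0.5*(418.3 - 48.3)*20*3600 + 48.3*20*3600 = 1.6798e+07 m^3


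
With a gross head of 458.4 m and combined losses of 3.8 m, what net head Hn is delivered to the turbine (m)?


Hn = 458.4 - 3.8 = 454.6000 m


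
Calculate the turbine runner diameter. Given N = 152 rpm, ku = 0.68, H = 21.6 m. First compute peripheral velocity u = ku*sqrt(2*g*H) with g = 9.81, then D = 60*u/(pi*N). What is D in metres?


u = 0.68 * sqrt(2*9.81*21.6) = 13.9986 m/s
D = 60 * 13.9986 / (pi * 152) = 1.7589 m


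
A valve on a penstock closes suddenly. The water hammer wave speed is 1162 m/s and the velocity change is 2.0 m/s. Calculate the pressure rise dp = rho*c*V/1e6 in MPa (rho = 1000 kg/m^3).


dp = 1000 * 1162 * 2.0 / 1e6 = 2.3240 MPa


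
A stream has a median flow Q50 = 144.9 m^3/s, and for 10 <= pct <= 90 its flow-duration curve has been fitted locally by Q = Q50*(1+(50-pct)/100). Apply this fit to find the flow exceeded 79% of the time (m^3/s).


Q = 144.9 * (1 + (50 - 79)/100) = 102.8790 m^3/s


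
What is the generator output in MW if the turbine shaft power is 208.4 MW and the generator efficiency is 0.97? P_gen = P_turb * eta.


P_gen = 208.4 * 0.97 = 202.1480 MW


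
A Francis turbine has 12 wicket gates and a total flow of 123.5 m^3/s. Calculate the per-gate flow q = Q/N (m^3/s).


q = 123.5 / 12 = 10.2917 m^3/s


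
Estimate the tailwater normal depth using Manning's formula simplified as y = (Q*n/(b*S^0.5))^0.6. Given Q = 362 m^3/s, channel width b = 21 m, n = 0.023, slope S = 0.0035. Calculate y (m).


y = (362 * 0.023 / (21 * 0.0035^0.5))^0.6 = 3.1312 m


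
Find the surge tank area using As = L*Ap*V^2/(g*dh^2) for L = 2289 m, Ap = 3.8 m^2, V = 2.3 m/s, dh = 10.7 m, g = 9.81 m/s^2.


As = 2289 * 3.8 * 2.3^2 / (9.81 * 10.7^2) = 40.9684 m^2


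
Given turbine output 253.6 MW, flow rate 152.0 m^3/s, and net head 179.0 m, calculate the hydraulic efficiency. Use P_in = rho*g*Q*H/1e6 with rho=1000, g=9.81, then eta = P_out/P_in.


P_in = 1000 * 9.81 * 152.0 * 179.0 / 1e6 = 266.9105 MW
eta = 253.6 / 266.9105 = 0.9501


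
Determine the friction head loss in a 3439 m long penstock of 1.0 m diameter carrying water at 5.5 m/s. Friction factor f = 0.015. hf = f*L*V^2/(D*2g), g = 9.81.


hf = 0.015 * 3439 * 5.5^2 / (1.0 * 2 * 9.81) = 79.5334 m


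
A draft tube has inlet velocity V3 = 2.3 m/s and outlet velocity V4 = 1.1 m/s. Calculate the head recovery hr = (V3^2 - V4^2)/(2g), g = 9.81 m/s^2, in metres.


hr = (2.3^2 - 1.1^2) / (2*9.81) = 0.2080 m


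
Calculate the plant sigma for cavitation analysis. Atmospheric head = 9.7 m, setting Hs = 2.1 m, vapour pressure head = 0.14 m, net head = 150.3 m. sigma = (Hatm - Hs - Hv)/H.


sigma = (9.7 - 2.1 - 0.14) / 150.3 = 0.0496


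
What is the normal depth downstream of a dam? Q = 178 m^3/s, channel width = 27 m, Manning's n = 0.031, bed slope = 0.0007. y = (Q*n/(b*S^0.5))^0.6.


y = (178 * 0.031 / (27 * 0.0007^0.5))^0.6 = 3.4097 m


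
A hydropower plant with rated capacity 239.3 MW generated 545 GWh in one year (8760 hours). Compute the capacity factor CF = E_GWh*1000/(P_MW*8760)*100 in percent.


CF = 545 * 1000 / (239.3 * 8760) * 100 = 25.9986 %


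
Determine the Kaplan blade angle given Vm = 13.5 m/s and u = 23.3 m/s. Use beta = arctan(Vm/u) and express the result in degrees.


beta = arctan(13.5 / 23.3) = 30.0880 degrees


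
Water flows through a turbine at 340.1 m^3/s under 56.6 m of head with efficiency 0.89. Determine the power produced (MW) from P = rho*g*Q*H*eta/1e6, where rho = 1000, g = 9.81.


P = 1000 * 9.81 * 340.1 * 56.6 * 0.89 / 1e6 = 168.0669 MW


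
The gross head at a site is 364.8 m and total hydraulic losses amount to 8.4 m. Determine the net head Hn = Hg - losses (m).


Hn = 364.8 - 8.4 = 356.4000 m


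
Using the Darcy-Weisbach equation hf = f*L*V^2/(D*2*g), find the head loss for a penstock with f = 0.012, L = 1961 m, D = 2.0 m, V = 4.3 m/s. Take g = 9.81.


hf = 0.012 * 1961 * 4.3^2 / (2.0 * 2 * 9.81) = 11.0883 m


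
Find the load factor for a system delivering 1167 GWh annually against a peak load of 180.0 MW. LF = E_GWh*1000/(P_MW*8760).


LF = 1167 * 1000 / (180.0 * 8760) = 0.7401


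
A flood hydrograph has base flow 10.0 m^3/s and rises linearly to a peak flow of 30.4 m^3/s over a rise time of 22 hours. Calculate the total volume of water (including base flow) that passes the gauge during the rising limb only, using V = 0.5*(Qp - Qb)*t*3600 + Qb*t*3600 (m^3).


V = 0.5*(30.4 - 10.0)*22*3600 + 10.0*22*3600 = 1.5998e+06 m^3


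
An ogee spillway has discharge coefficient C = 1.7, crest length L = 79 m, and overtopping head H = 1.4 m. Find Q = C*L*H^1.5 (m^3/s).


Q = 1.7 * 79 * 1.4^1.5 = 222.4683 m^3/s


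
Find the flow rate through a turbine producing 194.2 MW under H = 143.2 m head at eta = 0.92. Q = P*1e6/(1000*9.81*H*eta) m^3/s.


Q = 194.2 * 1e6 / (1000 * 9.81 * 143.2 * 0.92) = 150.2621 m^3/s


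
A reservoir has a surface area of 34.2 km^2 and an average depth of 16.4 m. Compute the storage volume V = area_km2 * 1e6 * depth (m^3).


V = 34.2 * 1e6 * 16.4 = 5.6088e+08 m^3


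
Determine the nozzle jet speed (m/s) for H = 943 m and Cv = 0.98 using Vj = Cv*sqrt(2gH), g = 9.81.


Vj = 0.98 * sqrt(2*9.81*943) = 133.3004 m/s


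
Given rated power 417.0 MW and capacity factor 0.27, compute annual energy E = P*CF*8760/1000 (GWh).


E = 417.0 * 0.27 * 8760 / 1000 = 986.2884 GWh


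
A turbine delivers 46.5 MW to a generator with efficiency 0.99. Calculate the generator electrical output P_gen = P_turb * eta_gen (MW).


P_gen = 46.5 * 0.99 = 46.0350 MW


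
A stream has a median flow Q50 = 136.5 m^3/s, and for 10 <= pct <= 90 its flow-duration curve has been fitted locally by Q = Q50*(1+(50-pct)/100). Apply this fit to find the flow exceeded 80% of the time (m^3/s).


Q = 136.5 * (1 + (50 - 80)/100) = 95.5500 m^3/s


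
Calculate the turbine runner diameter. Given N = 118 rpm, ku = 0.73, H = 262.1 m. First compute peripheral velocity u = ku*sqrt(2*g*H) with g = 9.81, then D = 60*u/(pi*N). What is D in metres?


u = 0.73 * sqrt(2*9.81*262.1) = 52.3487 m/s
D = 60 * 52.3487 / (pi * 118) = 8.4728 m


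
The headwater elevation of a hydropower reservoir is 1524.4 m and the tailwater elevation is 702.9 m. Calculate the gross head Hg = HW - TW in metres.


Hg = 1524.4 - 702.9 = 821.5000 m


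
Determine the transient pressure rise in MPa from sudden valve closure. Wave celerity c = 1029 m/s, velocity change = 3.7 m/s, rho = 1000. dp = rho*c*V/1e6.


dp = 1000 * 1029 * 3.7 / 1e6 = 3.8073 MPa


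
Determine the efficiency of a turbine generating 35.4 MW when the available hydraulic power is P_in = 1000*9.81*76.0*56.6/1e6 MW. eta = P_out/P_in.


P_in = 1000 * 9.81 * 76.0 * 56.6 / 1e6 = 42.1987 MW
eta = 35.4 / 42.1987 = 0.8389


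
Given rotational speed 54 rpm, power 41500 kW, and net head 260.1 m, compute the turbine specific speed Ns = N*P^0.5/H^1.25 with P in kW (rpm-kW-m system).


Ns = 54 * 41500^0.5 / 260.1^1.25 = 10.5316


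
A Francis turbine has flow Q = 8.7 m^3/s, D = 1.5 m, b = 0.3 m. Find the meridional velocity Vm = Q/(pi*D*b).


Vm = 8.7 / (pi * 1.5 * 0.3) = 6.1540 m/s


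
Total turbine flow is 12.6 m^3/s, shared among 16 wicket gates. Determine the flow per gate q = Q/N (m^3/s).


q = 12.6 / 16 = 0.7875 m^3/s


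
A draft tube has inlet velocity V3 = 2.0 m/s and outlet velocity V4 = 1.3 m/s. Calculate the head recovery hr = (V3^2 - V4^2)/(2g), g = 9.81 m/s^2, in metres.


hr = (2.0^2 - 1.3^2) / (2*9.81) = 0.1177 m


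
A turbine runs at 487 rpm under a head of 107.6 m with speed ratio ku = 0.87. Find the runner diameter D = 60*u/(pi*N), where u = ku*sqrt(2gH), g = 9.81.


u = 0.87 * sqrt(2*9.81*107.6) = 39.9737 m/s
D = 60 * 39.9737 / (pi * 487) = 1.5676 m


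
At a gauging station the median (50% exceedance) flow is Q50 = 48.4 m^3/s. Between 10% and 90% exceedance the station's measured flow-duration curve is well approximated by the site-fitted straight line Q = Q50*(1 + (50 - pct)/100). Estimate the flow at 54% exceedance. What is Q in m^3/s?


Q = 48.4 * (1 + (50 - 54)/100) = 46.4640 m^3/s


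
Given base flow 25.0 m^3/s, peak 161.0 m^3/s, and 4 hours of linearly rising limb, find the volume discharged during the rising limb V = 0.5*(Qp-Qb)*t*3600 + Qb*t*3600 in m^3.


V = 0.5*(161.0 - 25.0)*4*3600 + 25.0*4*3600 = 1.3392e+06 m^3


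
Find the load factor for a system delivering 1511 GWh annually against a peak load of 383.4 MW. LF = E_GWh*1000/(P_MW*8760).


LF = 1511 * 1000 / (383.4 * 8760) = 0.4499


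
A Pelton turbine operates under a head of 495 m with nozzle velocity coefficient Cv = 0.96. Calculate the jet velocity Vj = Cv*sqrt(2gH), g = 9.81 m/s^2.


Vj = 0.96 * sqrt(2*9.81*495) = 94.6070 m/s


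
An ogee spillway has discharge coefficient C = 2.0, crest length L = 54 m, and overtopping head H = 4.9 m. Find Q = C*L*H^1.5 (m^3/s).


Q = 2.0 * 54 * 4.9^1.5 = 1171.4341 m^3/s


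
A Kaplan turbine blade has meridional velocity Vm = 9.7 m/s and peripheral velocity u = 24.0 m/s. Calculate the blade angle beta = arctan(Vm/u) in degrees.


beta = arctan(9.7 / 24.0) = 22.0069 degrees


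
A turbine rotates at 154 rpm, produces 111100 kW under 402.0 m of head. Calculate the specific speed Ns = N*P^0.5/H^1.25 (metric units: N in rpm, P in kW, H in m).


Ns = 154 * 111100^0.5 / 402.0^1.25 = 28.5164


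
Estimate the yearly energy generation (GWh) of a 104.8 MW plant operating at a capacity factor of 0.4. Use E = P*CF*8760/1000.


E = 104.8 * 0.4 * 8760 / 1000 = 367.2192 GWh


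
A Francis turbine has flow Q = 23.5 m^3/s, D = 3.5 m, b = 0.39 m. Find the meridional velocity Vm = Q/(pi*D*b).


Vm = 23.5 / (pi * 3.5 * 0.39) = 5.4801 m/s


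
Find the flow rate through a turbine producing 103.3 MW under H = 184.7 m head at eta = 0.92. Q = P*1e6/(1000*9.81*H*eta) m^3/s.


Q = 103.3 * 1e6 / (1000 * 9.81 * 184.7 * 0.92) = 61.9693 m^3/s


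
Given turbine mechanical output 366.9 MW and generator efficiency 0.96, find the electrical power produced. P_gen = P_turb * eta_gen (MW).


P_gen = 366.9 * 0.96 = 352.2240 MW


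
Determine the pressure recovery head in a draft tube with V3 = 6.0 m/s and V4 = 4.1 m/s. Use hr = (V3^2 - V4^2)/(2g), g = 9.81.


hr = (6.0^2 - 4.1^2) / (2*9.81) = 0.9781 m


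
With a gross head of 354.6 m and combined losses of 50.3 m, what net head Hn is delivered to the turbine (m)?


Hn = 354.6 - 50.3 = 304.3000 m


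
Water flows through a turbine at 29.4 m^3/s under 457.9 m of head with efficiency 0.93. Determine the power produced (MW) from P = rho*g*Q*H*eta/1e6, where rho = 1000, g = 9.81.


P = 1000 * 9.81 * 29.4 * 457.9 * 0.93 / 1e6 = 122.8202 MW


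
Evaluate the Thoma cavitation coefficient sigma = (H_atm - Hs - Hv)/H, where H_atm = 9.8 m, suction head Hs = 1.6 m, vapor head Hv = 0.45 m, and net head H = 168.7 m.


sigma = (9.8 - 1.6 - 0.45) / 168.7 = 0.0459


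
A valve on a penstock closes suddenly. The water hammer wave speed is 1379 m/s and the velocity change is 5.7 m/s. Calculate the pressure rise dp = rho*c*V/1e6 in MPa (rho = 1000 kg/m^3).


dp = 1000 * 1379 * 5.7 / 1e6 = 7.8603 MPa


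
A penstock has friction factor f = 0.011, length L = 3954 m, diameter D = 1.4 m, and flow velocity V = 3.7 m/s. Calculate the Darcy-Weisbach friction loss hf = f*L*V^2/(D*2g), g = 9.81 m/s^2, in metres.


hf = 0.011 * 3954 * 3.7^2 / (1.4 * 2 * 9.81) = 21.6773 m


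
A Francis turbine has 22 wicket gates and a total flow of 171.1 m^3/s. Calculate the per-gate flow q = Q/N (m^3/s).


q = 171.1 / 22 = 7.7773 m^3/s


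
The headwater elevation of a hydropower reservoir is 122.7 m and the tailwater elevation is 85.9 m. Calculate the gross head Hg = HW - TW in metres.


Hg = 122.7 - 85.9 = 36.8000 m


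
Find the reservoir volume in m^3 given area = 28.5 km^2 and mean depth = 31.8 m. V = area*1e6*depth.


V = 28.5 * 1e6 * 31.8 = 9.0630e+08 m^3


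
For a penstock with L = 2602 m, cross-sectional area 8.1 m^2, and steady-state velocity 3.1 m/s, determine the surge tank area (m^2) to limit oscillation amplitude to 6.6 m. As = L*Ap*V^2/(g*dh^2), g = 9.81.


As = 2602 * 8.1 * 3.1^2 / (9.81 * 6.6^2) = 473.9787 m^2


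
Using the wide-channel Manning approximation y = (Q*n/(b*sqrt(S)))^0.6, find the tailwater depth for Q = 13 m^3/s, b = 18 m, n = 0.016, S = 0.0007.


y = (13 * 0.016 / (18 * 0.0007^0.5))^0.6 = 0.6083 m


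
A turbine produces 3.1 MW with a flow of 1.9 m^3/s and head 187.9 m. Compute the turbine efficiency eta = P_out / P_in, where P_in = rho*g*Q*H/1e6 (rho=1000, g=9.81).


P_in = 1000 * 9.81 * 1.9 * 187.9 / 1e6 = 3.5023 MW
eta = 3.1 / 3.5023 = 0.8851


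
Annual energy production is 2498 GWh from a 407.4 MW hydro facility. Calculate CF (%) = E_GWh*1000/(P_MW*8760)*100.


CF = 2498 * 1000 / (407.4 * 8760) * 100 = 69.9950 %


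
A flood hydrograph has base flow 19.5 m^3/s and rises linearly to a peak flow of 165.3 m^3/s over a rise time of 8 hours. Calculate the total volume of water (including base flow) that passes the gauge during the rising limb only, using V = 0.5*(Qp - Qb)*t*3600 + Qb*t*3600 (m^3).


V = 0.5*(165.3 - 19.5)*8*3600 + 19.5*8*3600 = 2.6611e+06 m^3


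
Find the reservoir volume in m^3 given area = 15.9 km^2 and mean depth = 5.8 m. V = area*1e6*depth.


V = 15.9 * 1e6 * 5.8 = 9.2220e+07 m^3


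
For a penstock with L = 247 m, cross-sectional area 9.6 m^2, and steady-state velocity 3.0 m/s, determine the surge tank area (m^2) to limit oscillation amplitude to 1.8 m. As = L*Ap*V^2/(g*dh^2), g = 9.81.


As = 247 * 9.6 * 3.0^2 / (9.81 * 1.8^2) = 671.4237 m^2


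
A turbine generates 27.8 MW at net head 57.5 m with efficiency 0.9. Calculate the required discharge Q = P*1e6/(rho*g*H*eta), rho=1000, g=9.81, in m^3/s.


Q = 27.8 * 1e6 / (1000 * 9.81 * 57.5 * 0.9) = 54.7603 m^3/s


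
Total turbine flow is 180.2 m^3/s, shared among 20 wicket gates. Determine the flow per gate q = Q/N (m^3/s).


q = 180.2 / 20 = 9.0100 m^3/s


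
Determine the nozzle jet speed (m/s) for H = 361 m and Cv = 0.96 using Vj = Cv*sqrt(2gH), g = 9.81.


Vj = 0.96 * sqrt(2*9.81*361) = 80.7931 m/s


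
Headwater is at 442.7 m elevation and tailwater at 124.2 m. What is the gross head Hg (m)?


Hg = 442.7 - 124.2 = 318.5000 m


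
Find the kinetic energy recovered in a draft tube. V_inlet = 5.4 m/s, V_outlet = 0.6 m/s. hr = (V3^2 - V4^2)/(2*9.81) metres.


hr = (5.4^2 - 0.6^2) / (2*9.81) = 1.4679 m


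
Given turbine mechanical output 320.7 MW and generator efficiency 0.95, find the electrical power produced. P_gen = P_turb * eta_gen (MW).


P_gen = 320.7 * 0.95 = 304.6650 MW


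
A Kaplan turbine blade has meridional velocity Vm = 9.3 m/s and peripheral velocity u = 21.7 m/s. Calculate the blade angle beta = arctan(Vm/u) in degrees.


beta = arctan(9.3 / 21.7) = 23.1986 degrees


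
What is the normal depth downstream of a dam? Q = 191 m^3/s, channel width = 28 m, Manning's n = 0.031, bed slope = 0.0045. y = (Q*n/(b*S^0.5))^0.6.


y = (191 * 0.031 / (28 * 0.0045^0.5))^0.6 = 1.9915 m


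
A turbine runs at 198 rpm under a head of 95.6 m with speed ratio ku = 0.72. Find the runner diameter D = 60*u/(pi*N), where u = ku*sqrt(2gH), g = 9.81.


u = 0.72 * sqrt(2*9.81*95.6) = 31.1825 m/s
D = 60 * 31.1825 / (pi * 198) = 3.0078 m


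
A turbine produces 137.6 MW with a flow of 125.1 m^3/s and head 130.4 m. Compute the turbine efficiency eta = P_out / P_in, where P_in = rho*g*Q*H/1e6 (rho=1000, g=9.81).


P_in = 1000 * 9.81 * 125.1 * 130.4 / 1e6 = 160.0309 MW
eta = 137.6 / 160.0309 = 0.8598


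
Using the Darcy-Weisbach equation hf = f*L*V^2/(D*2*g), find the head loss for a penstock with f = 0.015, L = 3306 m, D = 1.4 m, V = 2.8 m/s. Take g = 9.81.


hf = 0.015 * 3306 * 2.8^2 / (1.4 * 2 * 9.81) = 14.1541 m


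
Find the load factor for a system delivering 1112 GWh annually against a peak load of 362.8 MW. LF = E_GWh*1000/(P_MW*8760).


LF = 1112 * 1000 / (362.8 * 8760) = 0.3499


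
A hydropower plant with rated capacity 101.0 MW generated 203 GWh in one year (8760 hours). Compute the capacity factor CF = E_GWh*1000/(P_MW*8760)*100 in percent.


CF = 203 * 1000 / (101.0 * 8760) * 100 = 22.9441 %


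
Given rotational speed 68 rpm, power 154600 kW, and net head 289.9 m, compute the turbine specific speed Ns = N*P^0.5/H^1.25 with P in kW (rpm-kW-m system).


Ns = 68 * 154600^0.5 / 289.9^1.25 = 22.3513


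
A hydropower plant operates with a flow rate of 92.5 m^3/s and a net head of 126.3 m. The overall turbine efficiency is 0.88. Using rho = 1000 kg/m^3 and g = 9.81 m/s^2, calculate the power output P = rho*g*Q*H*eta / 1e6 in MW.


P = 1000 * 9.81 * 92.5 * 126.3 * 0.88 / 1e6 = 100.8548 MW


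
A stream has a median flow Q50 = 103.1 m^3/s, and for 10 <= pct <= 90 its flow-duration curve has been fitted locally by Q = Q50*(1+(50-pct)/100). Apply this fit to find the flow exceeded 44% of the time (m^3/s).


Q = 103.1 * (1 + (50 - 44)/100) = 109.2860 m^3/s


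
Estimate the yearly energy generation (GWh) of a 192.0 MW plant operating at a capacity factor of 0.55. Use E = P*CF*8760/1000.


E = 192.0 * 0.55 * 8760 / 1000 = 925.0560 GWh


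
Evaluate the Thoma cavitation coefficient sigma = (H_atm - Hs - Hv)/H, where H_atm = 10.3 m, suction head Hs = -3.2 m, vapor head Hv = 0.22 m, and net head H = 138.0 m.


sigma = (10.3 - (-3.2) - 0.22) / 138.0 = 0.0962


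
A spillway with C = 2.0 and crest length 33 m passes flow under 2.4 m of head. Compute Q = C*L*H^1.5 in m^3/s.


Q = 2.0 * 33 * 2.4^1.5 = 245.3922 m^3/s


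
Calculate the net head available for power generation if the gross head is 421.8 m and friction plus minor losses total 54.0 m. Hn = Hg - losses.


Hn = 421.8 - 54.0 = 367.8000 m


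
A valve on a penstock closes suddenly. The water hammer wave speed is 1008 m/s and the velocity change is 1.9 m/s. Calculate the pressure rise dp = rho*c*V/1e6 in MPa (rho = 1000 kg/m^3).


dp = 1000 * 1008 * 1.9 / 1e6 = 1.9152 MPa


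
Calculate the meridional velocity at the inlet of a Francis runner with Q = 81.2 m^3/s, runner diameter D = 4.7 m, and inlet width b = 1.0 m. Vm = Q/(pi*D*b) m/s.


Vm = 81.2 / (pi * 4.7 * 1.0) = 5.4993 m/s


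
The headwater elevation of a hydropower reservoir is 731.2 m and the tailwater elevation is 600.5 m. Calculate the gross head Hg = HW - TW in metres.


Hg = 731.2 - 600.5 = 130.7000 m


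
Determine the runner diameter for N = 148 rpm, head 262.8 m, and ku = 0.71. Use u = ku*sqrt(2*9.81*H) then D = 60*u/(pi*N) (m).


u = 0.71 * sqrt(2*9.81*262.8) = 50.9824 m/s
D = 60 * 50.9824 / (pi * 148) = 6.5790 m


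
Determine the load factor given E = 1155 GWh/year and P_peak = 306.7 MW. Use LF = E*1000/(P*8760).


LF = 1155 * 1000 / (306.7 * 8760) = 0.4299


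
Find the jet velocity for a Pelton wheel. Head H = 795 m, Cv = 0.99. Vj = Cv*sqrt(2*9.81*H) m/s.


Vj = 0.99 * sqrt(2*9.81*795) = 123.6426 m/s


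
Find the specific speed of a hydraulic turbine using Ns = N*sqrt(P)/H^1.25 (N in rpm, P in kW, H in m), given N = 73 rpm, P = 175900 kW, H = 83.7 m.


Ns = 73 * 175900^0.5 / 83.7^1.25 = 120.9342


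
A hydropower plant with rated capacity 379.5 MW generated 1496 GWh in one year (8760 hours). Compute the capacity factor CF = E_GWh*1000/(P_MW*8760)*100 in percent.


CF = 1496 * 1000 / (379.5 * 8760) * 100 = 45.0003 %


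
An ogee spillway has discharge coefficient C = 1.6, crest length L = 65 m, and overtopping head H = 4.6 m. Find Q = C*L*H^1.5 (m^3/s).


Q = 1.6 * 65 * 4.6^1.5 = 1026.0537 m^3/s


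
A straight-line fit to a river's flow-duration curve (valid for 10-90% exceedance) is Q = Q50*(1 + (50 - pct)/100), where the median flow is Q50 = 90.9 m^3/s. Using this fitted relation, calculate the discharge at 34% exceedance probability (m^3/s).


Q = 90.9 * (1 + (50 - 34)/100) = 105.4440 m^3/s


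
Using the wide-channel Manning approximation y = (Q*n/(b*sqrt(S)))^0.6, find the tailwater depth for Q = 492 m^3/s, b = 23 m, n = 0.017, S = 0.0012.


y = (492 * 0.017 / (23 * 0.0012^0.5))^0.6 = 4.0988 m


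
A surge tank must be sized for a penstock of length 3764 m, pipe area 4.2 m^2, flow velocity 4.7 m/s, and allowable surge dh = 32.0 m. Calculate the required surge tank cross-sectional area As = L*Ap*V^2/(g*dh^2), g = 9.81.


As = 3764 * 4.2 * 4.7^2 / (9.81 * 32.0^2) = 34.7637 m^2


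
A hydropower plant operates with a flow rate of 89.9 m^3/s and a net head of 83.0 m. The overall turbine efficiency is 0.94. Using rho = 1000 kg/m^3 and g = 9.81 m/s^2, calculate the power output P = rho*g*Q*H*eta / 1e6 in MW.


P = 1000 * 9.81 * 89.9 * 83.0 * 0.94 / 1e6 = 68.8073 MW


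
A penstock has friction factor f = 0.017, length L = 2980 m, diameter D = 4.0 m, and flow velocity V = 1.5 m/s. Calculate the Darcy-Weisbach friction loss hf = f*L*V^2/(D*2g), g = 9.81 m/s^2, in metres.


hf = 0.017 * 2980 * 1.5^2 / (4.0 * 2 * 9.81) = 1.4524 m


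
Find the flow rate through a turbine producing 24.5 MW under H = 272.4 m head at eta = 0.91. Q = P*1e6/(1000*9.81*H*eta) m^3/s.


Q = 24.5 * 1e6 / (1000 * 9.81 * 272.4 * 0.91) = 10.0751 m^3/s


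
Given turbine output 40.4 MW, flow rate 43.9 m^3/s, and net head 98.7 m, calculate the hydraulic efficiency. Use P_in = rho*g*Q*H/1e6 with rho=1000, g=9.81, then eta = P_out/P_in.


P_in = 1000 * 9.81 * 43.9 * 98.7 / 1e6 = 42.5060 MW
eta = 40.4 / 42.5060 = 0.9505


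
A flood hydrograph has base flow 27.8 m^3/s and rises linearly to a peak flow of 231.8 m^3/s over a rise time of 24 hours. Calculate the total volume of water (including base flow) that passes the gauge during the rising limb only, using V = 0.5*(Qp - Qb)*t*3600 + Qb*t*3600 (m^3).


V = 0.5*(231.8 - 27.8)*24*3600 + 27.8*24*3600 = 1.1215e+07 m^3


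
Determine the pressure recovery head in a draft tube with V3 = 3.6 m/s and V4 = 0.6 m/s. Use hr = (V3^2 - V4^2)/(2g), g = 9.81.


hr = (3.6^2 - 0.6^2) / (2*9.81) = 0.6422 m


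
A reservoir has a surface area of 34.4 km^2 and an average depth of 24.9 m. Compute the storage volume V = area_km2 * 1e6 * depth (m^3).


V = 34.4 * 1e6 * 24.9 = 8.5656e+08 m^3
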